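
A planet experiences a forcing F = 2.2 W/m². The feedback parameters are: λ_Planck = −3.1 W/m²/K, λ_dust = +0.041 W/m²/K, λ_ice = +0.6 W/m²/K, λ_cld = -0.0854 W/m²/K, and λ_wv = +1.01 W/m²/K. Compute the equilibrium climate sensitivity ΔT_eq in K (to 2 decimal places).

Net feedback parameter λ = (−3.1) + (+0.041) + (+0.6) + (-0.0854) + (+1.01) = -1.5344 W/m²/K.
ΔT = −F/λ = −2.2/(-1.5344) = 1.43 K.

1.43 K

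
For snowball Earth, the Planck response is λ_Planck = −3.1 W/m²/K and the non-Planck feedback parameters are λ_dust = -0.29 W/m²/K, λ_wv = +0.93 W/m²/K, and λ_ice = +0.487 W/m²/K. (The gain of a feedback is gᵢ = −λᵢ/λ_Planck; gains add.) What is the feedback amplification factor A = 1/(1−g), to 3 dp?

Convert to gains: g_dust = -0.29/3.1 = -0.09355; g_wv = 0.93/3.1 = 0.3; g_ice = 0.487/3.1 = 0.1571.
Total gain g = 0.36355.
A = 1/(1 − 0.36355) = 1.571.

1.571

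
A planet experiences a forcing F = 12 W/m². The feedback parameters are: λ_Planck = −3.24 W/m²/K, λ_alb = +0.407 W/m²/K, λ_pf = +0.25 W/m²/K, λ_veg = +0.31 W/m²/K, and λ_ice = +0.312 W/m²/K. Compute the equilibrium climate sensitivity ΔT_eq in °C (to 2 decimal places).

6.12 °C

Net feedback parameter λ = (−3.24) + (+0.407) + (+0.25) + (+0.31) + (+0.312) = -1.961 W/m²/K.
ΔT = −F/λ = −12/(-1.961) = 6.12 °C.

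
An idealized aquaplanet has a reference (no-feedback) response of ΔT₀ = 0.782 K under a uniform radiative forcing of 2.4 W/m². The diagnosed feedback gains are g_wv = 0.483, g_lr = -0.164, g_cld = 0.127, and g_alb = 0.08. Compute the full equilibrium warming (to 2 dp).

Total gain g = 0.483 − 0.164 + 0.127 + 0.08 = 0.526.
Amplification A = 1/(1 − 0.526) = 2.11.
ΔT = 0.782 × 2.11 = 1.65 K.

1.65 K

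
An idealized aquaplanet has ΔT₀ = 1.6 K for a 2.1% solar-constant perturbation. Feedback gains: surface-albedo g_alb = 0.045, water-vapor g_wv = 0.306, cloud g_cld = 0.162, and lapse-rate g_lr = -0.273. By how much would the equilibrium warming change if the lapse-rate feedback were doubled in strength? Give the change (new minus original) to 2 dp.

-0.56 K

Original: g = 0.24, ΔT = 1.6/(1−0.24) = 2.1053 K.
With doubled lapse-rate: g' = -0.033, ΔT' = 1.6/(1+0.033) = 1.5489 K.
Change = 1.5489 − 2.1053 = -0.56 K.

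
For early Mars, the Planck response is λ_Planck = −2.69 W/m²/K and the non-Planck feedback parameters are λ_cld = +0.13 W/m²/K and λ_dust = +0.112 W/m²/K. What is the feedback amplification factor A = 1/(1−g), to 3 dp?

Convert to gains: g_cld = 0.13/2.69 = 0.04833; g_dust = 0.112/2.69 = 0.04164.
Total gain g = 0.08997.
A = 1/(1 − 0.08997) = 1.099.

1.099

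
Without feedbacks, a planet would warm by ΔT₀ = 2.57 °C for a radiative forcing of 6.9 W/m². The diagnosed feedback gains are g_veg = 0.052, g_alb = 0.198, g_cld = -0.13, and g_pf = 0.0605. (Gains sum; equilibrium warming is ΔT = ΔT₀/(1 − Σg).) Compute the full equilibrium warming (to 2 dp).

3.14 °C

Total gain g = 0.052 + 0.198 − 0.13 + 0.0605 = 0.1805.
Amplification A = 1/(1 − 0.1805) = 1.22.
ΔT = 2.57 × 1.22 = 3.14 °C.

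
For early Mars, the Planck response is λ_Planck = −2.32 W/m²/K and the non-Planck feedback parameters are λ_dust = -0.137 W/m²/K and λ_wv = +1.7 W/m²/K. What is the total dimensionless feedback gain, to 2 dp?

Convert to gains: g_dust = -0.137/2.32 = -0.05905; g_wv = 1.7/2.32 = 0.7328.
Total gain g = 0.67375.

0.67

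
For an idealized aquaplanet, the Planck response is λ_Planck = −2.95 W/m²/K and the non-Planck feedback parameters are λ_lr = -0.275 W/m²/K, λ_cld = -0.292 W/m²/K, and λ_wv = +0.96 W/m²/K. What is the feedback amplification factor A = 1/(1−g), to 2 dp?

1.15

Convert to gains: g_lr = -0.275/2.95 = -0.09322; g_cld = -0.292/2.95 = -0.09898; g_wv = 0.96/2.95 = 0.3254.
Total gain g = 0.1332.
A = 1/(1 − 0.1332) = 1.15.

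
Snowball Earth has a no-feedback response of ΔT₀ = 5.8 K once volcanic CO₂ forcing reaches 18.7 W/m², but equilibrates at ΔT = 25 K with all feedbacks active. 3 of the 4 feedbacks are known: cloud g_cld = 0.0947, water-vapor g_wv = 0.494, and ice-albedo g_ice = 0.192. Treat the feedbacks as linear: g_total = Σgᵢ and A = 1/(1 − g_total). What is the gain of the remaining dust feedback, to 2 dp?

-0.01

Amplification A = ΔT/ΔT₀ = 25/5.8 = 4.31.
Total gain g = 1 − 1/A = 1 − 1/4.31 = 0.768.
Known gains sum to 0.0947 + 0.494 + 0.192 = 0.7807.
g_dust = 0.768 − 0.7807 = -0.01.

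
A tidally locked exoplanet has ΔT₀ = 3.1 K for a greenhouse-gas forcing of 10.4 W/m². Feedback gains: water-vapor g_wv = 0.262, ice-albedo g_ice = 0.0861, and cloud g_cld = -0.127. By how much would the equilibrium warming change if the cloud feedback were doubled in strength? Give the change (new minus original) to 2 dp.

-0.56 K

Original: g = 0.2211, ΔT = 3.1/(1−0.2211) = 3.9800 K.
With doubled cloud: g' = 0.0941, ΔT' = 3.1/(1−0.0941) = 3.4220 K.
Change = 3.4220 − 3.9800 = -0.56 K.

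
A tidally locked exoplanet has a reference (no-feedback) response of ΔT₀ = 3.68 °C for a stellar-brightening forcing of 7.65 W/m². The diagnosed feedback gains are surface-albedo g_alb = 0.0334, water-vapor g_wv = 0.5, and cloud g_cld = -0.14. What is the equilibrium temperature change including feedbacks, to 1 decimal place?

6.1 °C

Total gain g = 0.0334 + 0.5 − 0.14 = 0.3934.
Amplification A = 1/(1 − 0.3934) = 1.649.
ΔT = 3.68 × 1.649 = 6.1 °C.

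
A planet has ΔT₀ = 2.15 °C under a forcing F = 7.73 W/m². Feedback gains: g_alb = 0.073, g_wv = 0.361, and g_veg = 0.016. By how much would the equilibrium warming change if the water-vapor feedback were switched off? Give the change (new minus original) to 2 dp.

-1.55 °C

Original: g = 0.45, ΔT = 2.15/(1−0.45) = 3.9091 °C.
Without water-vapor: g' = 0.089, ΔT' = 2.15/(1−0.089) = 2.3600 °C.
Change = 2.3600 − 3.9091 = -1.55 °C.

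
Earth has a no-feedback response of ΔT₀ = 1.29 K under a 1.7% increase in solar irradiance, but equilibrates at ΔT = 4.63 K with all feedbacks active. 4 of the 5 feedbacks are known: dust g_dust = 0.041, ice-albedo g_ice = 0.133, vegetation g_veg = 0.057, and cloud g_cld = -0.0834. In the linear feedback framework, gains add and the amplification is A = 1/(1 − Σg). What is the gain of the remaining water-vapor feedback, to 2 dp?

Amplification A = ΔT/ΔT₀ = 4.63/1.29 = 3.589.
Total gain g = 1 − 1/A = 1 − 1/3.589 = 0.7214.
Known gains sum to 0.041 + 0.133 + 0.057 − 0.0834 = 0.1476.
g_wv = 0.7214 − 0.1476 = 0.57.

0.57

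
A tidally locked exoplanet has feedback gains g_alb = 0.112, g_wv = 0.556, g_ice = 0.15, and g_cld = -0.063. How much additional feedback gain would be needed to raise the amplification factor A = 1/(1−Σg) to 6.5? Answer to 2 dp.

0.09

Current total gain = 0.755.
Target gain for A = 6.5: g* = 1 − 1/6.5 = 0.8462.
Additional gain needed = 0.8462 − 0.755 = 0.09.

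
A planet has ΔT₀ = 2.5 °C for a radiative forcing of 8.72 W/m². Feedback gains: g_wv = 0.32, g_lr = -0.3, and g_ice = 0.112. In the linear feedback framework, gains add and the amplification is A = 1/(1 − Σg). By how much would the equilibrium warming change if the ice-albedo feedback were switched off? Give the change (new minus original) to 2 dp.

-0.33 °C

Original: g = 0.132, ΔT = 2.5/(1−0.132) = 2.8802 °C.
Without ice-albedo: g' = 0.02, ΔT' = 2.5/(1−0.02) = 2.5510 °C.
Change = 2.5510 − 2.8802 = -0.33 °C.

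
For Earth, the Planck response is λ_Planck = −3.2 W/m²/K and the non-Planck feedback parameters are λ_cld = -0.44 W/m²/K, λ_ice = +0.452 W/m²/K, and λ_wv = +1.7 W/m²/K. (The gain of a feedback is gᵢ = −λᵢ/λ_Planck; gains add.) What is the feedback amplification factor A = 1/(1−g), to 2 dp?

2.15

Convert to gains: g_cld = -0.44/3.2 = -0.1375; g_ice = 0.452/3.2 = 0.1412; g_wv = 1.7/3.2 = 0.5312.
Total gain g = 0.5349.
A = 1/(1 − 0.5349) = 2.15.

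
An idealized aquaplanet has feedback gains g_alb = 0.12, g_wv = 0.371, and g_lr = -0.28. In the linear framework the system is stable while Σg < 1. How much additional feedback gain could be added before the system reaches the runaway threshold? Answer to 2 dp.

0.79

Current total gain = 0.12 + 0.371 − 0.28 = 0.211.
Margin to runaway = 1 − 0.211 = 0.79.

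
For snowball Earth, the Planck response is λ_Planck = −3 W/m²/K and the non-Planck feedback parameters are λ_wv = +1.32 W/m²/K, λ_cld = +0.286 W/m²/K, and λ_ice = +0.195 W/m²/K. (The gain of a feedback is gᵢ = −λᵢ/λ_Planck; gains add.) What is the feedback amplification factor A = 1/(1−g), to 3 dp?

2.502

Convert to gains: g_wv = 1.32/3 = 0.44; g_cld = 0.286/3 = 0.09533; g_ice = 0.195/3 = 0.065.
Total gain g = 0.60033.
A = 1/(1 − 0.60033) = 2.502.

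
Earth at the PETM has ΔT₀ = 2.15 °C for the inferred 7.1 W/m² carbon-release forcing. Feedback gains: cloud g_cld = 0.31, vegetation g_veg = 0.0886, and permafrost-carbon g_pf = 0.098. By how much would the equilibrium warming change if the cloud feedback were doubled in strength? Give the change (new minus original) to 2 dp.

6.85 °C

Original: g = 0.4966, ΔT = 2.15/(1−0.4966) = 4.2710 °C.
With doubled cloud: g' = 0.8066, ΔT' = 2.15/(1−0.8066) = 11.1169 °C.
Change = 11.1169 − 4.2710 = 6.85 °C.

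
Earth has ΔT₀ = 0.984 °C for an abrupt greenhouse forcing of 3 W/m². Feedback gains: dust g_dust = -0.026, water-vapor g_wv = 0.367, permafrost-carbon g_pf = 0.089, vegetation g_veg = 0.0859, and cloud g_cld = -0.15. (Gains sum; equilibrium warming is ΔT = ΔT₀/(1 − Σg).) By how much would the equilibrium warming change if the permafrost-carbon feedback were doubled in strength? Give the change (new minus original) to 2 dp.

0.25 °C

Original: g = 0.3659, ΔT = 0.984/(1−0.3659) = 1.5518 °C.
With doubled permafrost-carbon: g' = 0.4549, ΔT' = 0.984/(1−0.4549) = 1.8052 °C.
Change = 1.8052 − 1.5518 = 0.25 °C.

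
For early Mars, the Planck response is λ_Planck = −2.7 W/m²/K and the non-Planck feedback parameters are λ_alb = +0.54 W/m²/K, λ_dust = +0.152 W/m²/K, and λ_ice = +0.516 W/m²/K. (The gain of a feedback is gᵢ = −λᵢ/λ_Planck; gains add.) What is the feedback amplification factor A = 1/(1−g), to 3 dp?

Convert to gains: g_alb = 0.54/2.7 = 0.2; g_dust = 0.152/2.7 = 0.0563; g_ice = 0.516/2.7 = 0.1911.
Total gain g = 0.4474.
A = 1/(1 − 0.4474) = 1.810.

1.810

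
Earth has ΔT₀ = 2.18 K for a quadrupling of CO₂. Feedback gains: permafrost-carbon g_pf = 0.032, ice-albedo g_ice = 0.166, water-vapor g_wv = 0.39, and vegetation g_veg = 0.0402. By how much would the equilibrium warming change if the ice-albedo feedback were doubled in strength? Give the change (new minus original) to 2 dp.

4.73 K

Original: g = 0.6282, ΔT = 2.18/(1−0.6282) = 5.8634 K.
With doubled ice-albedo: g' = 0.7942, ΔT' = 2.18/(1−0.7942) = 10.5928 K.
Change = 10.5928 − 5.8634 = 4.73 K.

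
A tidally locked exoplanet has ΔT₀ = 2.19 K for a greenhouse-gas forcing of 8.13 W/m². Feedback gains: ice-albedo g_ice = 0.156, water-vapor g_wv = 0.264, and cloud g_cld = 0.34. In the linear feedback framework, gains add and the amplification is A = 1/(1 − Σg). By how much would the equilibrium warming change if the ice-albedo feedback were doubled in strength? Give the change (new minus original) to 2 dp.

16.95 K

Original: g = 0.76, ΔT = 2.19/(1−0.76) = 9.1250 K.
With doubled ice-albedo: g' = 0.916, ΔT' = 2.19/(1−0.916) = 26.0714 K.
Change = 26.0714 − 9.1250 = 16.95 K.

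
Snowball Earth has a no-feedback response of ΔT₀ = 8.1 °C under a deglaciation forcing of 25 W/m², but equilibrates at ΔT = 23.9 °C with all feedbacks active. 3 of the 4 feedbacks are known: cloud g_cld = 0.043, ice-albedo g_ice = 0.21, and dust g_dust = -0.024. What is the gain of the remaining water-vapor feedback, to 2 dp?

0.43

Amplification A = ΔT/ΔT₀ = 23.9/8.1 = 2.951.
Total gain g = 1 − 1/A = 1 − 1/2.951 = 0.6611.
Known gains sum to 0.043 + 0.21 − 0.024 = 0.229.
g_wv = 0.6611 − 0.229 = 0.43.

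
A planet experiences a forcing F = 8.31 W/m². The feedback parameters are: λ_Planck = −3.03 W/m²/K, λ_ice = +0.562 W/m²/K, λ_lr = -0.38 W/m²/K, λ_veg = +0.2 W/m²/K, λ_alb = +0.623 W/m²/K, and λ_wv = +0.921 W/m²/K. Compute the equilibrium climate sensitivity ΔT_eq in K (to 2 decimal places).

Net feedback parameter λ = (−3.03) + (+0.562) + (-0.38) + (+0.2) + (+0.623) + (+0.921) = -1.104 W/m²/K.
ΔT = −F/λ = −8.31/(-1.104) = 7.53 K.

7.53 K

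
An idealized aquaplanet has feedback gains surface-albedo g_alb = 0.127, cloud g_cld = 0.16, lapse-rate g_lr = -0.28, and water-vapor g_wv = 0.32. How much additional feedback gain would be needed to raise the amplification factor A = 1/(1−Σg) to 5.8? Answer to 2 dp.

Current total gain = 0.327.
Target gain for A = 5.8: g* = 1 − 1/5.8 = 0.8276.
Additional gain needed = 0.8276 − 0.327 = 0.50.

0.50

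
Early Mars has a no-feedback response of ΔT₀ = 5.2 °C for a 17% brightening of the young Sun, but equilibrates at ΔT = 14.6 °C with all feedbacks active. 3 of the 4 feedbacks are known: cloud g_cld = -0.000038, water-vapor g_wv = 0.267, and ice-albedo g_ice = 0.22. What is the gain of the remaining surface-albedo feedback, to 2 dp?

0.16

Amplification A = ΔT/ΔT₀ = 14.6/5.2 = 2.808.
Total gain g = 1 − 1/A = 1 − 1/2.808 = 0.6439.
Known gains sum to -0.000038 + 0.267 + 0.22 = 0.486962.
g_alb = 0.6439 − 0.486962 = 0.16.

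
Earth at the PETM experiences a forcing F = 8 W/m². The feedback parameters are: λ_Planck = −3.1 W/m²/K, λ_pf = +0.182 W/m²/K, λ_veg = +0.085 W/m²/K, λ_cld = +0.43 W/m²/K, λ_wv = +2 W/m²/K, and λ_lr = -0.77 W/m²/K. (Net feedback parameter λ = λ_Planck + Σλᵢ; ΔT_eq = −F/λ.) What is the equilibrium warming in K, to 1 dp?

Net feedback parameter λ = (−3.1) + (+0.182) + (+0.085) + (+0.43) + (+2) + (-0.77) = -1.173 W/m²/K.
ΔT = −F/λ = −8/(-1.173) = 6.8 K.

6.8 K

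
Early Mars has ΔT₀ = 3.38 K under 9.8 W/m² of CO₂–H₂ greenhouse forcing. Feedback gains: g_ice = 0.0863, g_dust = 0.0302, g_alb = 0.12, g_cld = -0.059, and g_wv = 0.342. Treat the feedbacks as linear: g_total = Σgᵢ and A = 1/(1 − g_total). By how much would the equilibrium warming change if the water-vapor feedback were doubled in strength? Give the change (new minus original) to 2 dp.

Original: g = 0.5195, ΔT = 3.38/(1−0.5195) = 7.0343 K.
With doubled water-vapor: g' = 0.8615, ΔT' = 3.38/(1−0.8615) = 24.4043 K.
Change = 24.4043 − 7.0343 = 17.37 K.

17.37 K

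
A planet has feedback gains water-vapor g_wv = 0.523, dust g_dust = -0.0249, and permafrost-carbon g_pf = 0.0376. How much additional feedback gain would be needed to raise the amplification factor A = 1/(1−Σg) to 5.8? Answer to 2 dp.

0.29

Current total gain = 0.5357.
Target gain for A = 5.8: g* = 1 − 1/5.8 = 0.8276.
Additional gain needed = 0.8276 − 0.5357 = 0.29.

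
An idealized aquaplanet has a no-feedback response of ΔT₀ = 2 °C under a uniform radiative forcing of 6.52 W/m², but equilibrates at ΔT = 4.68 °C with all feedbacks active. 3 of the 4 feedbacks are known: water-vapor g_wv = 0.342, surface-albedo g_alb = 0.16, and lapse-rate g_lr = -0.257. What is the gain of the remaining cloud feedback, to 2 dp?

0.33

Amplification A = ΔT/ΔT₀ = 4.68/2 = 2.34.
Total gain g = 1 − 1/A = 1 − 1/2.34 = 0.5726.
Known gains sum to 0.342 + 0.16 − 0.257 = 0.245.
g_cld = 0.5726 − 0.245 = 0.33.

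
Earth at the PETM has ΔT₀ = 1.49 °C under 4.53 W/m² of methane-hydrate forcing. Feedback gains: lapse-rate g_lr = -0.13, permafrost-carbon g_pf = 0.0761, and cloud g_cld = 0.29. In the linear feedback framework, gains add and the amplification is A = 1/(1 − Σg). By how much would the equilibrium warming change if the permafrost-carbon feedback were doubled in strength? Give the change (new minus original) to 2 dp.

Original: g = 0.2361, ΔT = 1.49/(1−0.2361) = 1.9505 °C.
With doubled permafrost-carbon: g' = 0.3122, ΔT' = 1.49/(1−0.3122) = 2.1663 °C.
Change = 2.1663 − 1.9505 = 0.22 °C.

0.22 °C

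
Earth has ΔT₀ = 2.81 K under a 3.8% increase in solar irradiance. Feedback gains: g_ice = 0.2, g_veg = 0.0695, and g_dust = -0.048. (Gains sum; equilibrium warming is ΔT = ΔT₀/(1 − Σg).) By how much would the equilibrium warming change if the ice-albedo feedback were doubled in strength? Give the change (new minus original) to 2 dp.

1.25 K

Original: g = 0.2215, ΔT = 2.81/(1−0.2215) = 3.6095 K.
With doubled ice-albedo: g' = 0.4215, ΔT' = 2.81/(1−0.4215) = 4.8574 K.
Change = 4.8574 − 3.6095 = 1.25 K.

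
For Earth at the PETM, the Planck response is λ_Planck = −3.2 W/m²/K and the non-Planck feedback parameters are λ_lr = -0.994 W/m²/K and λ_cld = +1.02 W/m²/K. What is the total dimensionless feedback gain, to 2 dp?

Convert to gains: g_lr = -0.994/3.2 = -0.3106; g_cld = 1.02/3.2 = 0.3187.
Total gain g = 0.0081.

0.01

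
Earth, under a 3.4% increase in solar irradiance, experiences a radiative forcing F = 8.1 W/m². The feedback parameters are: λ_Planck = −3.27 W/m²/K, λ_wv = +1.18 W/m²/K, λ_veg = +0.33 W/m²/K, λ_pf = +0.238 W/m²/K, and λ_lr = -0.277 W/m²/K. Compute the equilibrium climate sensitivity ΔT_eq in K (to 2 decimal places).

Net feedback parameter λ = (−3.27) + (+1.18) + (+0.33) + (+0.238) + (-0.277) = -1.799 W/m²/K.
ΔT = −F/λ = −8.1/(-1.799) = 4.50 K.

4.50 K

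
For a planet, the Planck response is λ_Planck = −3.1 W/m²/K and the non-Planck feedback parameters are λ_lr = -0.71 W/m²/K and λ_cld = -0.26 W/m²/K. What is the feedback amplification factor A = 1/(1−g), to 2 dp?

0.76

Convert to gains: g_lr = -0.71/3.1 = -0.229; g_cld = -0.26/3.1 = -0.08387.
Total gain g = -0.31287.
A = 1/(1 + 0.31287) = 0.76.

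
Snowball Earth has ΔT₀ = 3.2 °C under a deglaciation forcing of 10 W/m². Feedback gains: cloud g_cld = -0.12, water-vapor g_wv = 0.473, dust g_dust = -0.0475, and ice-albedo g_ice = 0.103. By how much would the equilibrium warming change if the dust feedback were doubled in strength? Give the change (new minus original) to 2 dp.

-0.40 °C

Original: g = 0.4085, ΔT = 3.2/(1−0.4085) = 5.4100 °C.
With doubled dust: g' = 0.361, ΔT' = 3.2/(1−0.361) = 5.0078 °C.
Change = 5.0078 − 5.4100 = -0.40 °C.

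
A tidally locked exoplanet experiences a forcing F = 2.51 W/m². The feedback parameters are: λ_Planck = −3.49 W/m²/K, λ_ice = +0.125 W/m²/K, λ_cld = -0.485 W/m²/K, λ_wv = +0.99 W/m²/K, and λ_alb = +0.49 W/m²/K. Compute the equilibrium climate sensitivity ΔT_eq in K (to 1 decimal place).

1.1 K

Net feedback parameter λ = (−3.49) + (+0.125) + (-0.485) + (+0.99) + (+0.49) = -2.37 W/m²/K.
ΔT = −F/λ = −2.51/(-2.37) = 1.1 K.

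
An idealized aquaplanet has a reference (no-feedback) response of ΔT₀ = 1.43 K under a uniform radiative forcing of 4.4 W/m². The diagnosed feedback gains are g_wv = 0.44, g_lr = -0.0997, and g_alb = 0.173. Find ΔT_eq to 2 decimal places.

2.94 K

Total gain g = 0.44 − 0.0997 + 0.173 = 0.5133.
Amplification A = 1/(1 − 0.5133) = 2.055.
ΔT = 1.43 × 2.055 = 2.94 K.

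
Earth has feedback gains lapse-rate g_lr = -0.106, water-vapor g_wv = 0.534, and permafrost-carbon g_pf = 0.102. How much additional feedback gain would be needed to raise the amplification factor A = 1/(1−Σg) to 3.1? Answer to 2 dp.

0.15

Current total gain = 0.53.
Target gain for A = 3.1: g* = 1 − 1/3.1 = 0.6774.
Additional gain needed = 0.6774 − 0.53 = 0.15.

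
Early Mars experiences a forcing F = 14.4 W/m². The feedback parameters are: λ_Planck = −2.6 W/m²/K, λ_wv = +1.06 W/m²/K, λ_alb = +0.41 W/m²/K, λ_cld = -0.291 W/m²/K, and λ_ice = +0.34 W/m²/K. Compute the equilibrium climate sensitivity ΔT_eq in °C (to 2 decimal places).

13.32 °C

Net feedback parameter λ = (−2.6) + (+1.06) + (+0.41) + (-0.291) + (+0.34) = -1.081 W/m²/K.
ΔT = −F/λ = −14.4/(-1.081) = 13.32 °C.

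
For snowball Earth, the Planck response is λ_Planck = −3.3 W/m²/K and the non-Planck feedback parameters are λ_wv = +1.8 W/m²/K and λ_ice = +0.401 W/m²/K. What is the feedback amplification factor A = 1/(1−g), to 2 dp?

Convert to gains: g_wv = 1.8/3.3 = 0.5455; g_ice = 0.401/3.3 = 0.1215.
Total gain g = 0.667.
A = 1/(1 − 0.667) = 3.00.

3.00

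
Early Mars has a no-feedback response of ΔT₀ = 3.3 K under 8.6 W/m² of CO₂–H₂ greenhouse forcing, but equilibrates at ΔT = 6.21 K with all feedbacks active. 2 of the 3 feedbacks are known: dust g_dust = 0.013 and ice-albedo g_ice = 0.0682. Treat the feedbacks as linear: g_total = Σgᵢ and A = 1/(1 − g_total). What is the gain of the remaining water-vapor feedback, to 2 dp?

Amplification A = ΔT/ΔT₀ = 6.21/3.3 = 1.882.
Total gain g = 1 − 1/A = 1 − 1/1.882 = 0.4687.
Known gains sum to 0.013 + 0.0682 = 0.0812.
g_wv = 0.4687 − 0.0812 = 0.39.

0.39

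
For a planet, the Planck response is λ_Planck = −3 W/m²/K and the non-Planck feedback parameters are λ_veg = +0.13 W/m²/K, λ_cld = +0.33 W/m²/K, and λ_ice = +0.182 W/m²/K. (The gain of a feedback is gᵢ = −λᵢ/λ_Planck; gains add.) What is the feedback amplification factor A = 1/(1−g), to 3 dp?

1.272

Convert to gains: g_veg = 0.13/3 = 0.04333; g_cld = 0.33/3 = 0.11; g_ice = 0.182/3 = 0.06067.
Total gain g = 0.214.
A = 1/(1 − 0.214) = 1.272.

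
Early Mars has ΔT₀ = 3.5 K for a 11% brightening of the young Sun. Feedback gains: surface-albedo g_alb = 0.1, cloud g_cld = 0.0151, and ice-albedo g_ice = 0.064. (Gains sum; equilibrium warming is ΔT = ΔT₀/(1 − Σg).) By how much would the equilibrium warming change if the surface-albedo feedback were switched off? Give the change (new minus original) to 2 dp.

Original: g = 0.1791, ΔT = 3.5/(1−0.1791) = 4.2636 K.
Without surface-albedo: g' = 0.0791, ΔT' = 3.5/(1−0.0791) = 3.8006 K.
Change = 3.8006 − 4.2636 = -0.46 K.

-0.46 K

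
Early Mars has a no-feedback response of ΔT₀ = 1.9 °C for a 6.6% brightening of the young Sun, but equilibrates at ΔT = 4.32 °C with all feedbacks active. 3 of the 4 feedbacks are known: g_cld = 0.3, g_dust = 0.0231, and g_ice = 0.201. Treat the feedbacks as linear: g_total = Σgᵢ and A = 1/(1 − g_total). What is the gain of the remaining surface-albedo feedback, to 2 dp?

0.04

Amplification A = ΔT/ΔT₀ = 4.32/1.9 = 2.274.
Total gain g = 1 − 1/A = 1 − 1/2.274 = 0.5602.
Known gains sum to 0.3 + 0.0231 + 0.201 = 0.5241.
g_alb = 0.5602 − 0.5241 = 0.04.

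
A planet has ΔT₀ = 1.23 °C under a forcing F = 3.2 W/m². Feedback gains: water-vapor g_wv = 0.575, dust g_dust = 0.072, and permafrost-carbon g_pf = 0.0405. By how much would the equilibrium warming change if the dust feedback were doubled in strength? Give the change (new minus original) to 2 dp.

Original: g = 0.6875, ΔT = 1.23/(1−0.6875) = 3.9360 °C.
With doubled dust: g' = 0.7595, ΔT' = 1.23/(1−0.7595) = 5.1143 °C.
Change = 5.1143 − 3.9360 = 1.18 °C.

1.18 °C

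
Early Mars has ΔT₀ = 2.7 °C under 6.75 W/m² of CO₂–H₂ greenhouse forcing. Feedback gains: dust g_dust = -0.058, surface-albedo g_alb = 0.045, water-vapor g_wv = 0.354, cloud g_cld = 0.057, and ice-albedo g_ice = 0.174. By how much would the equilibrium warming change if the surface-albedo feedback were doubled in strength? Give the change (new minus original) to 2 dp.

0.74 °C

Original: g = 0.572, ΔT = 2.7/(1−0.572) = 6.3084 °C.
With doubled surface-albedo: g' = 0.617, ΔT' = 2.7/(1−0.617) = 7.0496 °C.
Change = 7.0496 − 6.3084 = 0.74 °C.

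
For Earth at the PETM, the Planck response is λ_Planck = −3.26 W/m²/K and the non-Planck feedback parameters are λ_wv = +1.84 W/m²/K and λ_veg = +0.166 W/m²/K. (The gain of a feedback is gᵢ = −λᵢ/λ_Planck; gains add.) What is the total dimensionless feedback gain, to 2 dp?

Convert to gains: g_wv = 1.84/3.26 = 0.5644; g_veg = 0.166/3.26 = 0.05092.
Total gain g = 0.61532.

0.62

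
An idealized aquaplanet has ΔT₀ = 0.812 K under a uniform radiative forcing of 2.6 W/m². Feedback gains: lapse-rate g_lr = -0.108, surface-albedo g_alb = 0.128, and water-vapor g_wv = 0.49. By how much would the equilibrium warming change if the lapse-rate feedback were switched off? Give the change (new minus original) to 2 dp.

Original: g = 0.51, ΔT = 0.812/(1−0.51) = 1.6571 K.
Without lapse-rate: g' = 0.618, ΔT' = 0.812/(1−0.618) = 2.1257 K.
Change = 2.1257 − 1.6571 = 0.47 K.

0.47 K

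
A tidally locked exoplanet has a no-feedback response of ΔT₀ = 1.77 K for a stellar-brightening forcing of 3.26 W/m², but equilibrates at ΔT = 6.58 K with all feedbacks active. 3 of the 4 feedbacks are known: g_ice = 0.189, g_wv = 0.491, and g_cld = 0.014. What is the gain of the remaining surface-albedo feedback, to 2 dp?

0.04

Amplification A = ΔT/ΔT₀ = 6.58/1.77 = 3.718.
Total gain g = 1 − 1/A = 1 − 1/3.718 = 0.731.
Known gains sum to 0.189 + 0.491 + 0.014 = 0.694.
g_alb = 0.731 − 0.694 = 0.04.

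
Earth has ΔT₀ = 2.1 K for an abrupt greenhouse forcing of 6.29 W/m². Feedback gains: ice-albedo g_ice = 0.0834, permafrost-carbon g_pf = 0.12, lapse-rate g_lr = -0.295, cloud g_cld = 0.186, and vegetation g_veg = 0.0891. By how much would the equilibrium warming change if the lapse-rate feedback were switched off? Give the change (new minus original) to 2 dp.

1.45 K

Original: g = 0.1835, ΔT = 2.1/(1−0.1835) = 2.5720 K.
Without lapse-rate: g' = 0.4785, ΔT' = 2.1/(1−0.4785) = 4.0268 K.
Change = 4.0268 − 2.5720 = 1.45 K.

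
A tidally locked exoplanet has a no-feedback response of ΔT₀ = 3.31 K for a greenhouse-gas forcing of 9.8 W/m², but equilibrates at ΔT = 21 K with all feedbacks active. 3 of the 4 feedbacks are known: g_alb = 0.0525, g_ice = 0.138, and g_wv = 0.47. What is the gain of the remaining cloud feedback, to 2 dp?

0.18

Amplification A = ΔT/ΔT₀ = 21/3.31 = 6.344.
Total gain g = 1 − 1/A = 1 − 1/6.344 = 0.8424.
Known gains sum to 0.0525 + 0.138 + 0.47 = 0.6605.
g_cld = 0.8424 − 0.6605 = 0.18.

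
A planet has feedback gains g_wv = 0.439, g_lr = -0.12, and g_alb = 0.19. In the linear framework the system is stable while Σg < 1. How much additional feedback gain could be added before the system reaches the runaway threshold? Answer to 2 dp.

0.49

Current total gain = 0.439 − 0.12 + 0.19 = 0.509.
Margin to runaway = 1 − 0.509 = 0.49.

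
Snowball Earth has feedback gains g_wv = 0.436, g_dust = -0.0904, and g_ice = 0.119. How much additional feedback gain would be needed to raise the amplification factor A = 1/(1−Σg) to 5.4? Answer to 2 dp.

Current total gain = 0.4646.
Target gain for A = 5.4: g* = 1 − 1/5.4 = 0.8148.
Additional gain needed = 0.8148 − 0.4646 = 0.35.

0.35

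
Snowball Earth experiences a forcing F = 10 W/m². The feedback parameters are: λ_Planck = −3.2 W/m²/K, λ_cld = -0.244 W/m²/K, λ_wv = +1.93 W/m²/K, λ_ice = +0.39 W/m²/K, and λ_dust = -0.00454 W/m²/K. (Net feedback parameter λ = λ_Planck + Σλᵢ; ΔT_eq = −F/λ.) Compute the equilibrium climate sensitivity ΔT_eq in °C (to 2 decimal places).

Net feedback parameter λ = (−3.2) + (-0.244) + (+1.93) + (+0.39) + (-0.00454) = -1.12854 W/m²/K.
ΔT = −F/λ = −10/(-1.12854) = 8.86 °C.

8.86 °C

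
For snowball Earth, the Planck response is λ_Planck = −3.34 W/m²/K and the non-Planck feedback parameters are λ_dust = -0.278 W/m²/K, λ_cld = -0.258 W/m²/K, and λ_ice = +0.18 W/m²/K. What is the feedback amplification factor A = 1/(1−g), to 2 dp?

Convert to gains: g_dust = -0.278/3.34 = -0.08323; g_cld = -0.258/3.34 = -0.07725; g_ice = 0.18/3.34 = 0.05389.
Total gain g = -0.10659.
A = 1/(1 + 0.10659) = 0.90.

0.90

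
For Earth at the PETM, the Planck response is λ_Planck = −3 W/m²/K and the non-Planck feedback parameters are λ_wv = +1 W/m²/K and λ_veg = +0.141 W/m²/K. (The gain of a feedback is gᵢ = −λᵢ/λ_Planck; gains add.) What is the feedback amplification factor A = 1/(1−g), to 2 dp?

Convert to gains: g_wv = 1/3 = 0.3333; g_veg = 0.141/3 = 0.047.
Total gain g = 0.3803.
A = 1/(1 − 0.3803) = 1.61.

1.61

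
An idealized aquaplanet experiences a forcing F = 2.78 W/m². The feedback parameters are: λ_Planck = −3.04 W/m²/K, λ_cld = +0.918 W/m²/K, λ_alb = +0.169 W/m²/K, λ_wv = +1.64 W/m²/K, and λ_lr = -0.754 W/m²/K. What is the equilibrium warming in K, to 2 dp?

Net feedback parameter λ = (−3.04) + (+0.918) + (+0.169) + (+1.64) + (-0.754) = -1.067 W/m²/K.
ΔT = −F/λ = −2.78/(-1.067) = 2.61 K.

2.61 K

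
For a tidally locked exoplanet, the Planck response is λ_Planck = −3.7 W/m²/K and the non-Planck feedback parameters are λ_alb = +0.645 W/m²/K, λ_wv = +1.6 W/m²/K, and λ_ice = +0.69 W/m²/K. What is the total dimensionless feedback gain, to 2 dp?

Convert to gains: g_alb = 0.645/3.7 = 0.1743; g_wv = 1.6/3.7 = 0.4324; g_ice = 0.69/3.7 = 0.1865.
Total gain g = 0.7932.

0.79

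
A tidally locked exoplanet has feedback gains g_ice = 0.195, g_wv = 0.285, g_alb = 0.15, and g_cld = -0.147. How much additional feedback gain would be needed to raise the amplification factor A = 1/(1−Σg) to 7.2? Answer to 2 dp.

0.38

Current total gain = 0.483.
Target gain for A = 7.2: g* = 1 − 1/7.2 = 0.8611.
Additional gain needed = 0.8611 − 0.483 = 0.38.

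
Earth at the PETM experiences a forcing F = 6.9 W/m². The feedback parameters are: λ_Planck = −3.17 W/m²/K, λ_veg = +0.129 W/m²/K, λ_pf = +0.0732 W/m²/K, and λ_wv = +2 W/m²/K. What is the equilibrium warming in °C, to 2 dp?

7.13 °C

Net feedback parameter λ = (−3.17) + (+0.129) + (+0.0732) + (+2) = -0.9678 W/m²/K.
ΔT = −F/λ = −6.9/(-0.9678) = 7.13 °C.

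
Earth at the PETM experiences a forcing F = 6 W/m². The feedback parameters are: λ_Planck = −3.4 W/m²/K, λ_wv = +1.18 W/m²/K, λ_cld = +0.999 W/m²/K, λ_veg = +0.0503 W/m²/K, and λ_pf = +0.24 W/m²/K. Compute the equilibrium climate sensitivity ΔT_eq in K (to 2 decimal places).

6.45 K

Net feedback parameter λ = (−3.4) + (+1.18) + (+0.999) + (+0.0503) + (+0.24) = -0.9307 W/m²/K.
ΔT = −F/λ = −6/(-0.9307) = 6.45 K.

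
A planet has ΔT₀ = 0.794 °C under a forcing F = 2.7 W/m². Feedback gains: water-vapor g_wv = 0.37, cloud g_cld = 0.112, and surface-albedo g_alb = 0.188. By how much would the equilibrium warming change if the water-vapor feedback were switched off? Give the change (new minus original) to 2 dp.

Original: g = 0.67, ΔT = 0.794/(1−0.67) = 2.4061 °C.
Without water-vapor: g' = 0.3, ΔT' = 0.794/(1−0.3) = 1.1343 °C.
Change = 1.1343 − 2.4061 = -1.27 °C.

-1.27 °C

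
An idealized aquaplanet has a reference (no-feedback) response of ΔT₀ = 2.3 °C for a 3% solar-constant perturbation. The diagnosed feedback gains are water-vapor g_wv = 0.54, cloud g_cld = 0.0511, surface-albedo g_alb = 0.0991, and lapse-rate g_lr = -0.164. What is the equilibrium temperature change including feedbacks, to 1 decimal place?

Total gain g = 0.54 + 0.0511 + 0.0991 − 0.164 = 0.5262.
Amplification A = 1/(1 − 0.5262) = 2.111.
ΔT = 2.3 × 2.111 = 4.9 °C.

4.9 °C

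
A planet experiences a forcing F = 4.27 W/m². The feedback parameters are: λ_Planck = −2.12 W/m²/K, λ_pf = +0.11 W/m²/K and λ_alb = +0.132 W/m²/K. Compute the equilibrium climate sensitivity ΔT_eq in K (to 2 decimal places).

2.27 K

Net feedback parameter λ = (−2.12) + (+0.11) + (+0.132) = -1.878 W/m²/K.
ΔT = −F/λ = −4.27/(-1.878) = 2.27 K.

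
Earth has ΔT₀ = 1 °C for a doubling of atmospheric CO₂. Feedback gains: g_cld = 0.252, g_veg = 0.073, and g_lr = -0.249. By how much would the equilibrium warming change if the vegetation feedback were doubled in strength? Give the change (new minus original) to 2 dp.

Original: g = 0.076, ΔT = 1/(1−0.076) = 1.0823 °C.
With doubled vegetation: g' = 0.149, ΔT' = 1/(1−0.149) = 1.1751 °C.
Change = 1.1751 − 1.0823 = 0.09 °C.

0.09 °C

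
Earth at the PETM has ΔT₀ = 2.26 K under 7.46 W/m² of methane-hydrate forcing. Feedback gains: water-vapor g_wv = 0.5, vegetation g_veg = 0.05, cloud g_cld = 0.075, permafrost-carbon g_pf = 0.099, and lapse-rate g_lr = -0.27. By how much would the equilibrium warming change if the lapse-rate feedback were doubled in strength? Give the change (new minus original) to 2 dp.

Original: g = 0.454, ΔT = 2.26/(1−0.454) = 4.1392 K.
With doubled lapse-rate: g' = 0.184, ΔT' = 2.26/(1−0.184) = 2.7696 K.
Change = 2.7696 − 4.1392 = -1.37 K.

-1.37 K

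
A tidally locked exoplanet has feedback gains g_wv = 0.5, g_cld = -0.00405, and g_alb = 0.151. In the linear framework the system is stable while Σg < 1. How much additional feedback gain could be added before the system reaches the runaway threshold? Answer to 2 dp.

Current total gain = 0.5 − 0.00405 + 0.151 = 0.64695.
Margin to runaway = 1 − 0.64695 = 0.35.

0.35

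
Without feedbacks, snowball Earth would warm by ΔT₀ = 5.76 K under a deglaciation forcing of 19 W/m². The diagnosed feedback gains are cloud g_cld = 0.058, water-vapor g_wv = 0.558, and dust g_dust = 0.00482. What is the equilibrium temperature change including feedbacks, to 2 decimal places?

Total gain g = 0.058 + 0.558 + 0.00482 = 0.62082.
Amplification A = 1/(1 − 0.62082) = 2.637.
ΔT = 5.76 × 2.637 = 15.19 K.

15.19 K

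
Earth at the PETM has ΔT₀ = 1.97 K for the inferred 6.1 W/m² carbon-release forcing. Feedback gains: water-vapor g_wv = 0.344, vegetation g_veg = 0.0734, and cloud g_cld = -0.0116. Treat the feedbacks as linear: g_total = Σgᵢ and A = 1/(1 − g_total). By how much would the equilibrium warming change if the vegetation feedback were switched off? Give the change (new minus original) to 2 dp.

-0.36 K

Original: g = 0.4058, ΔT = 1.97/(1−0.4058) = 3.3154 K.
Without vegetation: g' = 0.3324, ΔT' = 1.97/(1−0.3324) = 2.9509 K.
Change = 2.9509 − 3.3154 = -0.36 K.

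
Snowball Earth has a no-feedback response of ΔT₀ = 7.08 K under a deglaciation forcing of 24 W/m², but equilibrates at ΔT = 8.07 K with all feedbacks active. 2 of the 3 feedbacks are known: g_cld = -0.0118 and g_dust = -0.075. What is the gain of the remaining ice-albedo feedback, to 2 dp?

Amplification A = ΔT/ΔT₀ = 8.07/7.08 = 1.14.
Total gain g = 1 − 1/A = 1 − 1/1.14 = 0.1228.
Known gains sum to -0.0118 − 0.075 = -0.0868.
g_ice = 0.1228 + 0.0868 = 0.21.

0.21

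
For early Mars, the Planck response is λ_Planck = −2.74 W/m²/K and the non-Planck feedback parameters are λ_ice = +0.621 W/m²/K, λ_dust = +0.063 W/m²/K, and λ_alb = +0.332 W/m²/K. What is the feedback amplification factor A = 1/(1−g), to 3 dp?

Convert to gains: g_ice = 0.621/2.74 = 0.2266; g_dust = 0.063/2.74 = 0.02299; g_alb = 0.332/2.74 = 0.1212.
Total gain g = 0.37079.
A = 1/(1 − 0.37079) = 1.589.

1.589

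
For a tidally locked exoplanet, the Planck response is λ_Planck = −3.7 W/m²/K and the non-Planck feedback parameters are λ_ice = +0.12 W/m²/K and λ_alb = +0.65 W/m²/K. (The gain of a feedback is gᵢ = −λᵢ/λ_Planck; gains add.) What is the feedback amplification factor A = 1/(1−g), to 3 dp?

1.263

Convert to gains: g_ice = 0.12/3.7 = 0.03243; g_alb = 0.65/3.7 = 0.1757.
Total gain g = 0.20813.
A = 1/(1 − 0.20813) = 1.263.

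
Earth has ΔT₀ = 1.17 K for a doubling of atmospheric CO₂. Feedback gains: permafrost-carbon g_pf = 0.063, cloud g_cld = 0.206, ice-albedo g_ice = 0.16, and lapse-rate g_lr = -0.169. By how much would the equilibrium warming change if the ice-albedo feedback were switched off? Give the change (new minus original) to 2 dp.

-0.28 K

Original: g = 0.26, ΔT = 1.17/(1−0.26) = 1.5811 K.
Without ice-albedo: g' = 0.1, ΔT' = 1.17/(1−0.1) = 1.3000 K.
Change = 1.3000 − 1.5811 = -0.28 K.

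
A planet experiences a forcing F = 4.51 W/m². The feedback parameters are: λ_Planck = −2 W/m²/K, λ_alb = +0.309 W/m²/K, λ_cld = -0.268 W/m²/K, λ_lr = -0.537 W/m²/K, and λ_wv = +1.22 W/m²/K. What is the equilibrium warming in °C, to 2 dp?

Net feedback parameter λ = (−2) + (+0.309) + (-0.268) + (-0.537) + (+1.22) = -1.276 W/m²/K.
ΔT = −F/λ = −4.51/(-1.276) = 3.53 °C.

3.53 °C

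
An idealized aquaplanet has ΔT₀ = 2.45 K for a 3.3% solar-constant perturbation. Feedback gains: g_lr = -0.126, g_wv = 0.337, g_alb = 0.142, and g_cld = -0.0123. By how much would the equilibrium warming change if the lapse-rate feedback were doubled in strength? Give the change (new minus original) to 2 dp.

Original: g = 0.3407, ΔT = 2.45/(1−0.3407) = 3.7161 K.
With doubled lapse-rate: g' = 0.2147, ΔT' = 2.45/(1−0.2147) = 3.1198 K.
Change = 3.1198 − 3.7161 = -0.60 K.

-0.60 K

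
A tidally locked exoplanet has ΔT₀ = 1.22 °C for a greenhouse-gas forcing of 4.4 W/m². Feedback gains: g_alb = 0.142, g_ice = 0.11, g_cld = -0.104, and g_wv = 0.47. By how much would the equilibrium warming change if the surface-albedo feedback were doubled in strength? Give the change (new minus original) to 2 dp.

Original: g = 0.618, ΔT = 1.22/(1−0.618) = 3.1937 °C.
With doubled surface-albedo: g' = 0.76, ΔT' = 1.22/(1−0.76) = 5.0833 °C.
Change = 5.0833 − 3.1937 = 1.89 °C.

1.89 °C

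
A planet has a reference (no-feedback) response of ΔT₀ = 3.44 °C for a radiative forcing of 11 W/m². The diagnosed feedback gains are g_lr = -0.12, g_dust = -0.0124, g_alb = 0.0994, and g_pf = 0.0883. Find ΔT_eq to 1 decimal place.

Total gain g = -0.12 − 0.0124 + 0.0994 + 0.0883 = 0.0553.
Amplification A = 1/(1 − 0.0553) = 1.059.
ΔT = 3.44 × 1.059 = 3.6 °C.

3.6 °C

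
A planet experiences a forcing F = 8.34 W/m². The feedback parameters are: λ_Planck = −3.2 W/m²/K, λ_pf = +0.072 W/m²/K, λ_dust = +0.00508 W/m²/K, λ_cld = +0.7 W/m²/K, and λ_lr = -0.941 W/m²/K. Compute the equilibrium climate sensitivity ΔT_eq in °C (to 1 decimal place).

2.5 °C

Net feedback parameter λ = (−3.2) + (+0.072) + (+0.00508) + (+0.7) + (-0.941) = -3.36392 W/m²/K.
ΔT = −F/λ = −8.34/(-3.36392) = 2.5 °C.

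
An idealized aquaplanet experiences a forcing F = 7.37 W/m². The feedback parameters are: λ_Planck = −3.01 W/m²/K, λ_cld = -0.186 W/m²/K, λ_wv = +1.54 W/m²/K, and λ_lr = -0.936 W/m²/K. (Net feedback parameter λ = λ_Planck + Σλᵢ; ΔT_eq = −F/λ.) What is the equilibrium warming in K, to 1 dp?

2.8 K

Net feedback parameter λ = (−3.01) + (-0.186) + (+1.54) + (-0.936) = -2.592 W/m²/K.
ΔT = −F/λ = −7.37/(-2.592) = 2.8 K.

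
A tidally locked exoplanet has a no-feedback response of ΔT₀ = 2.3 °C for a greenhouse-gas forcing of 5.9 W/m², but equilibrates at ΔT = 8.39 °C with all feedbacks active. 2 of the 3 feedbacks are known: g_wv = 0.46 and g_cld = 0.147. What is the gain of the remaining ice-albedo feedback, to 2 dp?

0.12

Amplification A = ΔT/ΔT₀ = 8.39/2.3 = 3.648.
Total gain g = 1 − 1/A = 1 − 1/3.648 = 0.7259.
Known gains sum to 0.46 + 0.147 = 0.607.
g_ice = 0.7259 − 0.607 = 0.12.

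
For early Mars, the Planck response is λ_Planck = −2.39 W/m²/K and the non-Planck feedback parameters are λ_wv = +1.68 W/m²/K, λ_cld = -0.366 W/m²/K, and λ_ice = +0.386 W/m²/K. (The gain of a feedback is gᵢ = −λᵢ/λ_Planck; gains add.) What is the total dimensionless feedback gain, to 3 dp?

Convert to gains: g_wv = 1.68/2.39 = 0.7029; g_cld = -0.366/2.39 = -0.1531; g_ice = 0.386/2.39 = 0.1615.
Total gain g = 0.7113.

0.711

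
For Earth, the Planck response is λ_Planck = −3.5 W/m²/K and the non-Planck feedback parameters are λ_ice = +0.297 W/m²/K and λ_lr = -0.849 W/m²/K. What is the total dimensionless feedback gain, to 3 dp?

Convert to gains: g_ice = 0.297/3.5 = 0.08486; g_lr = -0.849/3.5 = -0.2426.
Total gain g = -0.15774.

-0.158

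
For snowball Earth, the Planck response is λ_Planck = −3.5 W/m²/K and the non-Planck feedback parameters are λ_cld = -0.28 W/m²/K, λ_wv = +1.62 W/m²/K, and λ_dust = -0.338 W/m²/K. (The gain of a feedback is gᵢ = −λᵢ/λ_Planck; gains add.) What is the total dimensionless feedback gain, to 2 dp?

Convert to gains: g_cld = -0.28/3.5 = -0.08; g_wv = 1.62/3.5 = 0.4629; g_dust = -0.338/3.5 = -0.09657.
Total gain g = 0.28633.

0.29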